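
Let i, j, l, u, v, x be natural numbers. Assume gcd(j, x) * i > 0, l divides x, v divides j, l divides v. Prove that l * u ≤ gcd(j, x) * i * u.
l divides v and v divides j, thus l divides j. From l divides x, l divides gcd(j, x). Then l divides gcd(j, x) * i. gcd(j, x) * i > 0, so l ≤ gcd(j, x) * i. By multiplying by a non-negative, l * u ≤ gcd(j, x) * i * u.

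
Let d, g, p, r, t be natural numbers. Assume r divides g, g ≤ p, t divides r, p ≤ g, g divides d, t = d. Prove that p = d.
t = d and t divides r, therefore d divides r. From r divides g, d divides g. g divides d, so d = g. From g ≤ p and p ≤ g, g = p. Since d = g, d = p. Then p = d.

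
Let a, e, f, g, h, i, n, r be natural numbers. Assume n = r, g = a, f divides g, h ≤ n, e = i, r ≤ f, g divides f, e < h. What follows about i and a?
i < a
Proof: Since f divides g and g divides f, f = g. g = a, so f = a. Since e < h and h ≤ n, e < n. n = r, so e < r. Since e = i, i < r. From r ≤ f, i < f. f = a, so i < a.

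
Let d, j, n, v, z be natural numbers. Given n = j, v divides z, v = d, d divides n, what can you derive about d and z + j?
d divides z + j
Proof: v = d and v divides z, thus d divides z. From n = j and d divides n, d divides j. d divides z, so d divides z + j.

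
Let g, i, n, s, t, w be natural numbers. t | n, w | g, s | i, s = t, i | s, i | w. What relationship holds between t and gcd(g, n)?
t | gcd(g, n)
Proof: i | s and s | i, hence i = s. From s = t, i = t. i | w and w | g, so i | g. Since i = t, t | g. t | n, so t | gcd(g, n).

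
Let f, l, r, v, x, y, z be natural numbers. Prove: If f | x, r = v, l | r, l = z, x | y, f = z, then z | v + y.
From r = v and l | r, l | v. Since l = z, z | v. f = z and f | x, so z | x. Since x | y, z | y. Since z | v, z | v + y.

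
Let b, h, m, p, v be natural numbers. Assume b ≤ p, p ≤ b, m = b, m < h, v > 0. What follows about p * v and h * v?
p * v < h * v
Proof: b ≤ p and p ≤ b, so b = p. From m = b and m < h, b < h. From b = p, p < h. v > 0, so p * v < h * v.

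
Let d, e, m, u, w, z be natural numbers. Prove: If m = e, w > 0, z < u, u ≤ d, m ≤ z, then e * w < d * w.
m = e and m ≤ z, thus e ≤ z. Since z < u, e < u. From u ≤ d, e < d. Because w > 0, e * w < d * w.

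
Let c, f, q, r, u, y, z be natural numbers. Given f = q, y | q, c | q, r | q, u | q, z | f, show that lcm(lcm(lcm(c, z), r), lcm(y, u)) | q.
f = q and z | f, thus z | q. c | q, so lcm(c, z) | q. Since r | q, lcm(lcm(c, z), r) | q. y | q and u | q, so lcm(y, u) | q. From lcm(lcm(c, z), r) | q, lcm(lcm(lcm(c, z), r), lcm(y, u)) | q.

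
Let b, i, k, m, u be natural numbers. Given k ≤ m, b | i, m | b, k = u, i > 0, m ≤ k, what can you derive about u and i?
u ≤ i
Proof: m ≤ k and k ≤ m, hence m = k. Since k = u, m = u. Because m | b and b | i, m | i. Since i > 0, m ≤ i. m = u, so u ≤ i.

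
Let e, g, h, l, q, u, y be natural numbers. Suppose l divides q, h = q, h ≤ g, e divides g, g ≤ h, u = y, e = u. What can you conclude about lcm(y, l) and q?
lcm(y, l) divides q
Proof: g ≤ h and h ≤ g, hence g = h. Since h = q, g = q. e = u and e divides g, hence u divides g. Since u = y, y divides g. From g = q, y divides q. l divides q, so lcm(y, l) divides q.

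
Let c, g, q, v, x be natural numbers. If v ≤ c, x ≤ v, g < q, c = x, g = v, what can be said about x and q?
x < q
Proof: c = x and v ≤ c, thus v ≤ x. Since x ≤ v, v = x. g = v and g < q, thus v < q. Because v = x, x < q.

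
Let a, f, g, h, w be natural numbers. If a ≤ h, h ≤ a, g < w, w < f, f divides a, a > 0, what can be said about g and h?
g < h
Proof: Since a ≤ h and h ≤ a, a = h. f divides a and a > 0, so f ≤ a. w < f, so w < a. Because g < w, g < a. Since a = h, g < h.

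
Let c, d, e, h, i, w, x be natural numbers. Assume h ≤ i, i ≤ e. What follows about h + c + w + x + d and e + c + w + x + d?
h + c + w + x + d ≤ e + c + w + x + d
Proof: h ≤ i and i ≤ e, thus h ≤ e. Then h + c ≤ e + c. Then h + c + w ≤ e + c + w. Then h + c + w + x ≤ e + c + w + x. Then h + c + w + x + d ≤ e + c + w + x + d.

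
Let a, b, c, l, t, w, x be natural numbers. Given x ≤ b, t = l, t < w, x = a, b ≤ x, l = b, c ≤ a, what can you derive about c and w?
c < w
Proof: b ≤ x and x ≤ b, so b = x. Since l = b, l = x. Since x = a, l = a. t = l and t < w, so l < w. Since l = a, a < w. From c ≤ a, c < w.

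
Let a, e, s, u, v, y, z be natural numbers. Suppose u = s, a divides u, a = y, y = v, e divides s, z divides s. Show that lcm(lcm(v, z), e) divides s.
u = s and a divides u, so a divides s. Because a = y, y divides s. y = v, so v divides s. Since z divides s, lcm(v, z) divides s. e divides s, so lcm(lcm(v, z), e) divides s.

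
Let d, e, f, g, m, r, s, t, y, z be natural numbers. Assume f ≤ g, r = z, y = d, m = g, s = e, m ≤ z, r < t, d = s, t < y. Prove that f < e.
y = d and d = s, hence y = s. Since s = e, y = e. From m = g and m ≤ z, g ≤ z. f ≤ g, so f ≤ z. Since r < t and t < y, r < y. r = z, so z < y. Because f ≤ z, f < y. y = e, so f < e.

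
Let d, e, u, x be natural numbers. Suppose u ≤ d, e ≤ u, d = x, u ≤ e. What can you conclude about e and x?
e ≤ x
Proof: From u ≤ e and e ≤ u, u = e. u ≤ d, so e ≤ d. Since d = x, e ≤ x.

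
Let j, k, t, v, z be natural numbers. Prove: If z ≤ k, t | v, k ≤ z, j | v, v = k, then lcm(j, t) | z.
k ≤ z and z ≤ k, hence k = z. v = k, so v = z. Since j | v and t | v, lcm(j, t) | v. Since v = z, lcm(j, t) | z.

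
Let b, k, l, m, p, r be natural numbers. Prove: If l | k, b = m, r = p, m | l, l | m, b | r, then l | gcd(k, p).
m | l and l | m, so m = l. Since b = m, b = l. r = p and b | r, hence b | p. b = l, so l | p. Since l | k, l | gcd(k, p).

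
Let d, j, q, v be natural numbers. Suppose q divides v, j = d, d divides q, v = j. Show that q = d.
v = j and j = d, thus v = d. Since q divides v, q divides d. Since d divides q, q = d.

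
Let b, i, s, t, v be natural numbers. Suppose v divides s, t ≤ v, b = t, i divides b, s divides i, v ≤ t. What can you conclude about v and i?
v = i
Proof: Because t ≤ v and v ≤ t, t = v. Since b = t, b = v. Since i divides b, i divides v. Since v divides s and s divides i, v divides i. Since i divides v, i = v. Then v = i.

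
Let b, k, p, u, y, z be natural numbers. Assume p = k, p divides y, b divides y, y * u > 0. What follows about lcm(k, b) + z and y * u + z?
lcm(k, b) + z ≤ y * u + z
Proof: p = k and p divides y, hence k divides y. b divides y, so lcm(k, b) divides y. Then lcm(k, b) divides y * u. Since y * u > 0, lcm(k, b) ≤ y * u. Then lcm(k, b) + z ≤ y * u + z.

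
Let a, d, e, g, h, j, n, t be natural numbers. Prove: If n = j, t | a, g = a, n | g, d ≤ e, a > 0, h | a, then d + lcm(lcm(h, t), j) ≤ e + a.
h | a and t | a, hence lcm(h, t) | a. Since g = a and n | g, n | a. n = j, so j | a. lcm(h, t) | a, so lcm(lcm(h, t), j) | a. Since a > 0, lcm(lcm(h, t), j) ≤ a. d ≤ e, so d + lcm(lcm(h, t), j) ≤ e + a.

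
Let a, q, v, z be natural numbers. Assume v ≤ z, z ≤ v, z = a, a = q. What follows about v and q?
v = q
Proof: v ≤ z and z ≤ v, so v = z. From z = a, v = a. a = q, so v = q.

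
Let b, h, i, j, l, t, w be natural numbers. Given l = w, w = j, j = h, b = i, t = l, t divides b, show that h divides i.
From l = w and w = j, l = j. Since j = h, l = h. t = l and t divides b, therefore l divides b. Since b = i, l divides i. l = h, so h divides i.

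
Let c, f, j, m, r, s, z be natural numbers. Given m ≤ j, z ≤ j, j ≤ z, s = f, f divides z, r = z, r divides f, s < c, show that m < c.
From z ≤ j and j ≤ z, z = j. r = z and r divides f, thus z divides f. Since f divides z, f = z. Since s = f, s = z. s < c, so z < c. Since z = j, j < c. Since m ≤ j, m < c.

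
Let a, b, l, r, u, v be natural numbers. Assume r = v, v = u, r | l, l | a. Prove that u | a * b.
Since r = v and v = u, r = u. From r | l, u | l. Since l | a, u | a. Then u | a * b.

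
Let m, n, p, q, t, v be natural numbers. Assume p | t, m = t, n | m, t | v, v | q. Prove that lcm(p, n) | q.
m = t and n | m, thus n | t. Since p | t, lcm(p, n) | t. t | v, so lcm(p, n) | v. v | q, so lcm(p, n) | q.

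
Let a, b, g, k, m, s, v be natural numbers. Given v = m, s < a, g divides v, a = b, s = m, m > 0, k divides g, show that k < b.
k divides g and g divides v, hence k divides v. Since v = m, k divides m. m > 0, so k ≤ m. a = b and s < a, therefore s < b. From s = m, m < b. Since k ≤ m, k < b.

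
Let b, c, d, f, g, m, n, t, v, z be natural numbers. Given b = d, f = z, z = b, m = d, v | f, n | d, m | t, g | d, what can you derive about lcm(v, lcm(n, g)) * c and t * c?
lcm(v, lcm(n, g)) * c | t * c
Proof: f = z and z = b, therefore f = b. b = d, so f = d. Since v | f, v | d. n | d and g | d, therefore lcm(n, g) | d. Since v | d, lcm(v, lcm(n, g)) | d. m = d and m | t, thus d | t. From lcm(v, lcm(n, g)) | d, lcm(v, lcm(n, g)) | t. Then lcm(v, lcm(n, g)) * c | t * c.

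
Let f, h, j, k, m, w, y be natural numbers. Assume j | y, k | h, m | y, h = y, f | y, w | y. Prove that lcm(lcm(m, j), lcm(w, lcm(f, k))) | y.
m | y and j | y, so lcm(m, j) | y. Because h = y and k | h, k | y. Since f | y, lcm(f, k) | y. w | y, so lcm(w, lcm(f, k)) | y. Because lcm(m, j) | y, lcm(lcm(m, j), lcm(w, lcm(f, k))) | y.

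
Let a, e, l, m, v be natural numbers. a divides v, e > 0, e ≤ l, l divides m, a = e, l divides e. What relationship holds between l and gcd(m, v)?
l divides gcd(m, v)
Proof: Because l divides e and e > 0, l ≤ e. e ≤ l, so e = l. Since a = e, a = l. From a divides v, l divides v. Since l divides m, l divides gcd(m, v).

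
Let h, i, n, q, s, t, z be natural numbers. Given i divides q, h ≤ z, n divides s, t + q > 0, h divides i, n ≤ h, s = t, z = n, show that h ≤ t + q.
From z = n and h ≤ z, h ≤ n. Since n ≤ h, n = h. Since n divides s, h divides s. Since s = t, h divides t. Because h divides i and i divides q, h divides q. From h divides t, h divides t + q. Since t + q > 0, h ≤ t + q.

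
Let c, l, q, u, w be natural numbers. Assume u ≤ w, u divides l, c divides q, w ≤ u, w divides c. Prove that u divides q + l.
w ≤ u and u ≤ w, therefore w = u. w divides c, so u divides c. Since c divides q, u divides q. u divides l, so u divides q + l.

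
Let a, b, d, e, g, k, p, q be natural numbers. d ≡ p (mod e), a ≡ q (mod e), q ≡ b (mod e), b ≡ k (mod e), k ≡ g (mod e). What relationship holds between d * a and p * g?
d * a ≡ p * g (mod e)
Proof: Because a ≡ q (mod e) and q ≡ b (mod e), a ≡ b (mod e). Since b ≡ k (mod e), a ≡ k (mod e). Since k ≡ g (mod e), a ≡ g (mod e). d ≡ p (mod e), so d * a ≡ p * g (mod e).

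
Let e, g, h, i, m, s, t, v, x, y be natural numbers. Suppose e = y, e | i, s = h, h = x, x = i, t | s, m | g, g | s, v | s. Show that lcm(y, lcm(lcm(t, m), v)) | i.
e = y and e | i, therefore y | i. s = h and h = x, therefore s = x. x = i, so s = i. m | g and g | s, so m | s. From t | s, lcm(t, m) | s. Since v | s, lcm(lcm(t, m), v) | s. s = i, so lcm(lcm(t, m), v) | i. y | i, so lcm(y, lcm(lcm(t, m), v)) | i.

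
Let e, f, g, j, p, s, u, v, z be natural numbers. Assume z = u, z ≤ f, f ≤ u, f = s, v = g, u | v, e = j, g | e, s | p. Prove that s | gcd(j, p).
z = u and z ≤ f, therefore u ≤ f. f ≤ u, so u = f. f = s, so u = s. v = g and u | v, thus u | g. u = s, so s | g. Because e = j and g | e, g | j. Since s | g, s | j. s | p, so s | gcd(j, p).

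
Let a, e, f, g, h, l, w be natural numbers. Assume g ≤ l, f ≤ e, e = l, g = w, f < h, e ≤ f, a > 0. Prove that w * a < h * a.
f ≤ e and e ≤ f, hence f = e. e = l, so f = l. Since f < h, l < h. Since g ≤ l, g < h. Since g = w, w < h. Since a > 0, w * a < h * a.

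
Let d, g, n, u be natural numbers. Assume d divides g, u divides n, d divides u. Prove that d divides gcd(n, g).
d divides u and u divides n, so d divides n. d divides g, so d divides gcd(n, g).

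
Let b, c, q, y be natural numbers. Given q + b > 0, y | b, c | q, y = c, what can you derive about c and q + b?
c ≤ q + b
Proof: y = c and y | b, thus c | b. Since c | q, c | q + b. Since q + b > 0, c ≤ q + b.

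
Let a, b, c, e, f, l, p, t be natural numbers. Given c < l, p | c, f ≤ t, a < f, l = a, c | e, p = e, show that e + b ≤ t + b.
Because p = e and p | c, e | c. Since c | e, c = e. Because l = a and c < l, c < a. a < f and f ≤ t, thus a < t. c < a, so c < t. c = e, so e < t. Then e + b < t + b. Then e + b ≤ t + b.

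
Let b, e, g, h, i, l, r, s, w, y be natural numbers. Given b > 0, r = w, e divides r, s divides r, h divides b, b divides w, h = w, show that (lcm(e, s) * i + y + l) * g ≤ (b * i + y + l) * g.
Since h = w and h divides b, w divides b. Since b divides w, w = b. e divides r and s divides r, therefore lcm(e, s) divides r. Since r = w, lcm(e, s) divides w. Since w = b, lcm(e, s) divides b. b > 0, so lcm(e, s) ≤ b. By multiplying by a non-negative, lcm(e, s) * i ≤ b * i. Then lcm(e, s) * i + y ≤ b * i + y. Then lcm(e, s) * i + y + l ≤ b * i + y + l. By multiplying by a non-negative, (lcm(e, s) * i + y + l) * g ≤ (b * i + y + l) * g.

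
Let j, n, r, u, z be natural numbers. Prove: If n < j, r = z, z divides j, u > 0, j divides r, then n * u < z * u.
r = z and j divides r, hence j divides z. Since z divides j, j = z. n < j, so n < z. From u > 0, by multiplying by a positive, n * u < z * u.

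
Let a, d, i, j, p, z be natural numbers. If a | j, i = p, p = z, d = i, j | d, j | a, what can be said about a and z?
a | z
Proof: From j | a and a | j, j = a. d = i and j | d, hence j | i. Since i = p, j | p. Since p = z, j | z. j = a, so a | z.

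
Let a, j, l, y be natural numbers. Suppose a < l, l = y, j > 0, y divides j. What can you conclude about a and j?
a < j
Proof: Because l = y and a < l, a < y. y divides j and j > 0, so y ≤ j. a < y, so a < j.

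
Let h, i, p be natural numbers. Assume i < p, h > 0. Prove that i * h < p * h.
Since i < p and h > 0, by multiplying by a positive, i * h < p * h.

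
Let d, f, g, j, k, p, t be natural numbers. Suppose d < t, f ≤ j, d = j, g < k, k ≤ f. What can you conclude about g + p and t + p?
g + p < t + p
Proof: g < k and k ≤ f, therefore g < f. Because d = j and d < t, j < t. Since f ≤ j, f < t. g < f, so g < t. Then g + p < t + p.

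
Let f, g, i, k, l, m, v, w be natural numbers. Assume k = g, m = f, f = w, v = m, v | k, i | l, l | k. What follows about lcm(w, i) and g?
lcm(w, i) | g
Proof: m = f and f = w, hence m = w. v = m and v | k, so m | k. Since m = w, w | k. i | l and l | k, therefore i | k. Since w | k, lcm(w, i) | k. Since k = g, lcm(w, i) | g.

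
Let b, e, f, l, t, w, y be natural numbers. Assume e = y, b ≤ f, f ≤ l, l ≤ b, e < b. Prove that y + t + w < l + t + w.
b ≤ f and f ≤ l, so b ≤ l. l ≤ b, so b = l. Since e < b, e < l. Because e = y, y < l. Then y + t < l + t. Then y + t + w < l + t + w.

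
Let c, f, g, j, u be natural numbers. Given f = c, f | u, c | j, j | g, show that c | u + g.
Since f = c and f | u, c | u. c | j and j | g, hence c | g. Since c | u, c | u + g.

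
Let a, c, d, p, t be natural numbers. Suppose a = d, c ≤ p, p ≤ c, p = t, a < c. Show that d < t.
Since c ≤ p and p ≤ c, c = p. Since p = t, c = t. a < c, so a < t. From a = d, d < t.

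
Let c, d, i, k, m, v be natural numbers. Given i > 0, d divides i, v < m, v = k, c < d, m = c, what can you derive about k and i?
k < i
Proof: Since m = c and v < m, v < c. Because v = k, k < c. d divides i and i > 0, hence d ≤ i. Since c < d, c < i. Since k < c, k < i.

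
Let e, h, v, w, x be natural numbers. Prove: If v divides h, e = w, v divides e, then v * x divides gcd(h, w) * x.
Because e = w and v divides e, v divides w. Since v divides h, v divides gcd(h, w). Then v * x divides gcd(h, w) * x.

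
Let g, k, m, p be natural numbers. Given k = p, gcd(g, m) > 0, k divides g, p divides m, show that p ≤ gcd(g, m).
From k = p and k divides g, p divides g. p divides m, so p divides gcd(g, m). gcd(g, m) > 0, so p ≤ gcd(g, m).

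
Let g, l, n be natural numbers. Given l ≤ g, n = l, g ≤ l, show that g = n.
From l ≤ g and g ≤ l, l = g. n = l, so n = g. Then g = n.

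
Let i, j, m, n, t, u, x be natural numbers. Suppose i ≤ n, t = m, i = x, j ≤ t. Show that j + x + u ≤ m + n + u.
t = m and j ≤ t, thus j ≤ m. i = x and i ≤ n, therefore x ≤ n. Since j ≤ m, j + x ≤ m + n. Then j + x + u ≤ m + n + u.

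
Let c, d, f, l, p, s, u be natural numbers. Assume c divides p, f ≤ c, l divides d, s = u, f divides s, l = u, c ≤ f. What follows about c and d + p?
c divides d + p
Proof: Since f ≤ c and c ≤ f, f = c. s = u and f divides s, therefore f divides u. From l = u and l divides d, u divides d. f divides u, so f divides d. f = c, so c divides d. Because c divides p, c divides d + p.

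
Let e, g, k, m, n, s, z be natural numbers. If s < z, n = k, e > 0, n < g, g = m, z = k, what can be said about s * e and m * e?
s * e < m * e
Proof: z = k and s < z, so s < k. g = m and n < g, therefore n < m. From n = k, k < m. s < k, so s < m. Since e > 0, by multiplying by a positive, s * e < m * e.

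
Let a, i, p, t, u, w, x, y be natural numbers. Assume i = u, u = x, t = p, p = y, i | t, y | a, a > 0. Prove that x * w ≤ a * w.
Since i = u and u = x, i = x. Because t = p and p = y, t = y. Since i | t, i | y. Since y | a, i | a. i = x, so x | a. Since a > 0, x ≤ a. Then x * w ≤ a * w.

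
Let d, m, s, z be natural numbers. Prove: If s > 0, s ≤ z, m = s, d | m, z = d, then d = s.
Because m = s and d | m, d | s. s > 0, so d ≤ s. z = d and s ≤ z, thus s ≤ d. Since d ≤ s, d = s.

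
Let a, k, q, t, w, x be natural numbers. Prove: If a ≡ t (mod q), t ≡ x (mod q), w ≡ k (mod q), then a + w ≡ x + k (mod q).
a ≡ t (mod q) and t ≡ x (mod q), therefore a ≡ x (mod q). Combining with w ≡ k (mod q), by adding congruences, a + w ≡ x + k (mod q).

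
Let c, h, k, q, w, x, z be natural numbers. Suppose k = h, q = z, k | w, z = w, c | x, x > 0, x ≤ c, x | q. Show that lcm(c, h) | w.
c | x and x > 0, hence c ≤ x. x ≤ c, so x = c. q = z and z = w, thus q = w. x | q, so x | w. From x = c, c | w. Since k = h and k | w, h | w. Since c | w, lcm(c, h) | w.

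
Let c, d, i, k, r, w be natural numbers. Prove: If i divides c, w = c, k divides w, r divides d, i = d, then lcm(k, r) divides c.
Because w = c and k divides w, k divides c. i = d and i divides c, therefore d divides c. Since r divides d, r divides c. Since k divides c, lcm(k, r) divides c.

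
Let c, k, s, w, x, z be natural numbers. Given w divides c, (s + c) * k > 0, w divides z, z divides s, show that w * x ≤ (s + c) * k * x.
w divides z and z divides s, so w divides s. w divides c, so w divides s + c. Then w divides (s + c) * k. Since (s + c) * k > 0, w ≤ (s + c) * k. By multiplying by a non-negative, w * x ≤ (s + c) * k * x.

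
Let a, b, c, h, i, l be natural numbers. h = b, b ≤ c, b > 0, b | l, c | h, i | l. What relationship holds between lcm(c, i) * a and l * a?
lcm(c, i) * a | l * a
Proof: h = b and c | h, hence c | b. Since b > 0, c ≤ b. Since b ≤ c, b = c. Since b | l, c | l. Since i | l, lcm(c, i) | l. Then lcm(c, i) * a | l * a.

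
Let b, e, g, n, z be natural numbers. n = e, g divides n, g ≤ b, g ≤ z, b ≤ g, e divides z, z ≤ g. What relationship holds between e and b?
e = b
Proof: z ≤ g and g ≤ z, hence z = g. Since e divides z, e divides g. From n = e and g divides n, g divides e. e divides g, so e = g. g ≤ b and b ≤ g, thus g = b. e = g, so e = b.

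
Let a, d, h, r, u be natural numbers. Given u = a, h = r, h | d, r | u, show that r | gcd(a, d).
u = a and r | u, therefore r | a. h = r and h | d, thus r | d. r | a, so r | gcd(a, d).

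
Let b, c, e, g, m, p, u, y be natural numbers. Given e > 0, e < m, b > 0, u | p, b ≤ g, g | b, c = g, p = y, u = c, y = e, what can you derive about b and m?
b < m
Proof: g | b and b > 0, so g ≤ b. Since b ≤ g, g = b. From u = c and c = g, u = g. p = y and u | p, hence u | y. y = e, so u | e. Since u = g, g | e. Since g = b, b | e. Since e > 0, b ≤ e. e < m, so b < m.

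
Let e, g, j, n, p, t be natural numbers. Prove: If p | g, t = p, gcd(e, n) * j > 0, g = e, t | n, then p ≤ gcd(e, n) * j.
g = e and p | g, therefore p | e. Because t = p and t | n, p | n. Since p | e, p | gcd(e, n). Then p | gcd(e, n) * j. gcd(e, n) * j > 0, so p ≤ gcd(e, n) * j.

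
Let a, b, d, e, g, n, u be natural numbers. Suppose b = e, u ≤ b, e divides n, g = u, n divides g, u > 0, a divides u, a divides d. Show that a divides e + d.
b = e and u ≤ b, thus u ≤ e. g = u and n divides g, so n divides u. Since e divides n, e divides u. Since u > 0, e ≤ u. u ≤ e, so u = e. Since a divides u, a divides e. a divides d, so a divides e + d.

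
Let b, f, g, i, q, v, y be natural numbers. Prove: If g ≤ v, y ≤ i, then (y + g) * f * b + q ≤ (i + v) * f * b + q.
y ≤ i and g ≤ v, so y + g ≤ i + v. By multiplying by a non-negative, (y + g) * f ≤ (i + v) * f. By multiplying by a non-negative, (y + g) * f * b ≤ (i + v) * f * b. Then (y + g) * f * b + q ≤ (i + v) * f * b + q.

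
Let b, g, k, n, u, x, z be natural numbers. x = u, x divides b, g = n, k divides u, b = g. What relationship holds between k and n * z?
k divides n * z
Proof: x = u and x divides b, thus u divides b. Since b = g, u divides g. g = n, so u divides n. Since k divides u, k divides n. Then k divides n * z.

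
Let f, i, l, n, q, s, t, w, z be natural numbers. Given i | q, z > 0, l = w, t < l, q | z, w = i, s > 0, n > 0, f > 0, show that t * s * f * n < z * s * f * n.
l = w and w = i, so l = i. Since t < l, t < i. i | q and q | z, thus i | z. z > 0, so i ≤ z. t < i, so t < z. Since s > 0, t * s < z * s. Since f > 0, t * s * f < z * s * f. n > 0, so t * s * f * n < z * s * f * n.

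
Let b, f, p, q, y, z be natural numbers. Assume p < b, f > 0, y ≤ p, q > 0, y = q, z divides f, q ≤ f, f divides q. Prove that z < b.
Since z divides f and f > 0, z ≤ f. Since f divides q and q > 0, f ≤ q. Since q ≤ f, q = f. y = q, so y = f. y ≤ p and p < b, hence y < b. Since y = f, f < b. Since z ≤ f, z < b.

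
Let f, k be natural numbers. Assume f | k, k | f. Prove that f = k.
Because f | k and k | f, by mutual divisibility, f = k.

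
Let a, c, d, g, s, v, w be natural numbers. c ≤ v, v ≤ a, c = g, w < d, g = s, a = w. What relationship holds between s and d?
s < d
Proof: c = g and g = s, hence c = s. a = w and v ≤ a, thus v ≤ w. c ≤ v, so c ≤ w. c = s, so s ≤ w. Since w < d, s < d.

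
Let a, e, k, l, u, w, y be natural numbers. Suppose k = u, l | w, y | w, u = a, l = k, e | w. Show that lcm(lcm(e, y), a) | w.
Because e | w and y | w, lcm(e, y) | w. l = k and k = u, so l = u. Since u = a, l = a. Since l | w, a | w. lcm(e, y) | w, so lcm(lcm(e, y), a) | w.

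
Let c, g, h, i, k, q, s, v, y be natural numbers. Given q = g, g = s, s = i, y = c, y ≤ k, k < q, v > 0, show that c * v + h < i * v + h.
g = s and s = i, hence g = i. q = g, so q = i. Because y = c and y ≤ k, c ≤ k. Because k < q, c < q. From q = i, c < i. Combining with v > 0, by multiplying by a positive, c * v < i * v. Then c * v + h < i * v + h.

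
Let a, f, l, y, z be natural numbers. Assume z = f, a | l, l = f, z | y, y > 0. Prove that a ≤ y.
From l = f and a | l, a | f. Since z = f and z | y, f | y. From a | f, a | y. Since y > 0, a ≤ y.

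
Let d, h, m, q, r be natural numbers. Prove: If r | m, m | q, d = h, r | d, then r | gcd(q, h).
From r | m and m | q, r | q. From d = h and r | d, r | h. Since r | q, r | gcd(q, h).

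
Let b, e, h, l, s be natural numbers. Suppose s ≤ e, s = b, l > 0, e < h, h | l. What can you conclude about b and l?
b < l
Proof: s ≤ e and e < h, so s < h. s = b, so b < h. Since h | l and l > 0, h ≤ l. Since b < h, b < l.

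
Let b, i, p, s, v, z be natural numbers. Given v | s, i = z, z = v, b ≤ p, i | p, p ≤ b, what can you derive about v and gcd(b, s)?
v | gcd(b, s)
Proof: From i = z and z = v, i = v. p ≤ b and b ≤ p, hence p = b. Because i | p, i | b. From i = v, v | b. Since v | s, v | gcd(b, s).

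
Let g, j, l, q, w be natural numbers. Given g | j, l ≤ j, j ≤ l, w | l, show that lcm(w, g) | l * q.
j ≤ l and l ≤ j, therefore j = l. Since g | j, g | l. w | l, so lcm(w, g) | l. Then lcm(w, g) | l * q.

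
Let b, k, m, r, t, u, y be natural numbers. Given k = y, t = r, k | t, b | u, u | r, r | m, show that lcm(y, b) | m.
t = r and k | t, therefore k | r. k = y, so y | r. Since b | u and u | r, b | r. Because y | r, lcm(y, b) | r. Since r | m, lcm(y, b) | m.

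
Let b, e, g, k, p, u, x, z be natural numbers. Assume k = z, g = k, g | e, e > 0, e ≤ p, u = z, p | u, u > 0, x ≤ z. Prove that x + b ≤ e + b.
g = k and g | e, hence k | e. From e > 0, k ≤ e. k = z, so z ≤ e. Because p | u and u > 0, p ≤ u. u = z, so p ≤ z. e ≤ p, so e ≤ z. Since z ≤ e, z = e. x ≤ z, so x ≤ e. Then x + b ≤ e + b.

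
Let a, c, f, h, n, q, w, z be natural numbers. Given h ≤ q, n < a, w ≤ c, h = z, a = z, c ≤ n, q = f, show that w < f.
w ≤ c and c ≤ n, therefore w ≤ n. n < a, so w < a. a = z, so w < z. From h = z and h ≤ q, z ≤ q. Since w < z, w < q. From q = f, w < f.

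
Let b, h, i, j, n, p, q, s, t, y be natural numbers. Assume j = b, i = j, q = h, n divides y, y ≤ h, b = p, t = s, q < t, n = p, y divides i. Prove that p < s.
j = b and b = p, thus j = p. i = j and y divides i, therefore y divides j. Since j = p, y divides p. n = p and n divides y, thus p divides y. Because y divides p, y = p. q = h and q < t, so h < t. y ≤ h, so y < t. Since t = s, y < s. Since y = p, p < s.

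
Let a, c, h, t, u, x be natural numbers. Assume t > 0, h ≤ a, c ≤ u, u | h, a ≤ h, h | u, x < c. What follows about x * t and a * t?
x * t < a * t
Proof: u | h and h | u, therefore u = h. h ≤ a and a ≤ h, thus h = a. From u = h, u = a. x < c and c ≤ u, therefore x < u. Since u = a, x < a. t > 0, so x * t < a * t.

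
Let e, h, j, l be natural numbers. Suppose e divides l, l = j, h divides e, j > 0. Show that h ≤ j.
h divides e and e divides l, thus h divides l. Since l = j, h divides j. j > 0, so h ≤ j.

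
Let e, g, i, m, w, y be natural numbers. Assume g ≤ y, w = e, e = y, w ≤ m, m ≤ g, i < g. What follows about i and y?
i < y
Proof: w = e and e = y, hence w = y. Since w ≤ m and m ≤ g, w ≤ g. From w = y, y ≤ g. Since g ≤ y, g = y. i < g, so i < y.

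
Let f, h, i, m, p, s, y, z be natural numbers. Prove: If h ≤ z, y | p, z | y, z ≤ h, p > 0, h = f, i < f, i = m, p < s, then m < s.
Since i = m and i < f, m < f. Since z ≤ h and h ≤ z, z = h. Since h = f, z = f. z | y and y | p, thus z | p. Because p > 0, z ≤ p. Since z = f, f ≤ p. Because p < s, f < s. m < f, so m < s.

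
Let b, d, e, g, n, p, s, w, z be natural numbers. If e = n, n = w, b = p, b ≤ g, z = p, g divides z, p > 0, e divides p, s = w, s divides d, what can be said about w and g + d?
w divides g + d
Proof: e = n and n = w, hence e = w. b = p and b ≤ g, thus p ≤ g. Because z = p and g divides z, g divides p. p > 0, so g ≤ p. Since p ≤ g, p = g. e divides p, so e divides g. Since e = w, w divides g. s = w and s divides d, therefore w divides d. Since w divides g, w divides g + d.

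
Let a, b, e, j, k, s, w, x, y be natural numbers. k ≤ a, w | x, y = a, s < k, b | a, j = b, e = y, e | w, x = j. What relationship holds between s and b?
s < b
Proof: e = y and e | w, therefore y | w. Because y = a, a | w. x = j and w | x, therefore w | j. j = b, so w | b. a | w, so a | b. Since b | a, a = b. s < k and k ≤ a, thus s < a. a = b, so s < b.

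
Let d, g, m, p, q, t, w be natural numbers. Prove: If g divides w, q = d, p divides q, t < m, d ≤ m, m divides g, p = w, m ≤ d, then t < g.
d ≤ m and m ≤ d, so d = m. From q = d, q = m. p divides q, so p divides m. Since p = w, w divides m. Since g divides w, g divides m. Since m divides g, m = g. Since t < m, t < g.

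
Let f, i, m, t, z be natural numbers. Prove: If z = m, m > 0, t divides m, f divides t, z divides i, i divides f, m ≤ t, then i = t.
Since t divides m and m > 0, t ≤ m. Since m ≤ t, m = t. Since z = m, z = t. z divides i, so t divides i. Because i divides f and f divides t, i divides t. t divides i, so t = i. Then i = t.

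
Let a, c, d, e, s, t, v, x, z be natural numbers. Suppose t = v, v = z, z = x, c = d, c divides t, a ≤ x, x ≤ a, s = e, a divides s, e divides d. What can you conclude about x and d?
x = d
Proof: From t = v and v = z, t = z. Since z = x, t = x. c = d and c divides t, thus d divides t. Since t = x, d divides x. Because a ≤ x and x ≤ a, a = x. s = e and a divides s, therefore a divides e. Since e divides d, a divides d. Since a = x, x divides d. d divides x, so d = x. Then x = d.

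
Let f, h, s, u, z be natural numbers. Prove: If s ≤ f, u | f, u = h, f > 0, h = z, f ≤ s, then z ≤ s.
u = h and h = z, so u = z. f ≤ s and s ≤ f, hence f = s. Since u | f and f > 0, u ≤ f. f = s, so u ≤ s. u = z, so z ≤ s.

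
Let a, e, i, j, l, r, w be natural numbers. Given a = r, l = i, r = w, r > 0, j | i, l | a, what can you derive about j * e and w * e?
j * e ≤ w * e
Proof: l = i and l | a, therefore i | a. Because a = r, i | r. Since j | i, j | r. r > 0, so j ≤ r. Since r = w, j ≤ w. Then j * e ≤ w * e.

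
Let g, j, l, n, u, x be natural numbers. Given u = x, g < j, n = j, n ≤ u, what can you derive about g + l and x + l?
g + l < x + l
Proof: n = j and n ≤ u, therefore j ≤ u. g < j, so g < u. u = x, so g < x. Then g + l < x + l.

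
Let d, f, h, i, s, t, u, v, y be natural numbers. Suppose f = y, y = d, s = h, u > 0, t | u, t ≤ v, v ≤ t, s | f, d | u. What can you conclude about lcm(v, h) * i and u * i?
lcm(v, h) * i ≤ u * i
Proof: t ≤ v and v ≤ t, therefore t = v. Since t | u, v | u. Since f = y and y = d, f = d. s | f, so s | d. Because s = h, h | d. Since d | u, h | u. v | u, so lcm(v, h) | u. u > 0, so lcm(v, h) ≤ u. Then lcm(v, h) * i ≤ u * i.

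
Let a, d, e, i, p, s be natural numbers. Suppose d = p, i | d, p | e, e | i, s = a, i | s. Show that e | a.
d = p and i | d, hence i | p. p | e, so i | e. e | i, so i = e. Since s = a and i | s, i | a. i = e, so e | a.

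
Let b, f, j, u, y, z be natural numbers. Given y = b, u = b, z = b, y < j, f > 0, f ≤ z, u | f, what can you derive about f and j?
f < j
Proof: u | f and f > 0, therefore u ≤ f. Since u = b, b ≤ f. Because z = b and f ≤ z, f ≤ b. Since b ≤ f, b = f. Since y = b, y = f. y < j, so f < j.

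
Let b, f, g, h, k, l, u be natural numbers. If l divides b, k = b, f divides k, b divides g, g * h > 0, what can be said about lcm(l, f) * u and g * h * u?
lcm(l, f) * u ≤ g * h * u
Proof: k = b and f divides k, so f divides b. l divides b, so lcm(l, f) divides b. From b divides g, lcm(l, f) divides g. Then lcm(l, f) divides g * h. Since g * h > 0, lcm(l, f) ≤ g * h. By multiplying by a non-negative, lcm(l, f) * u ≤ g * h * u.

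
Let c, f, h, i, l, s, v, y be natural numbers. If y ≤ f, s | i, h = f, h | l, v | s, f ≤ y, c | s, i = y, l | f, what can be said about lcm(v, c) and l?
lcm(v, c) | l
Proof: Because y ≤ f and f ≤ y, y = f. i = y, so i = f. Since h = f and h | l, f | l. Since l | f, f = l. From i = f, i = l. Since v | s and c | s, lcm(v, c) | s. s | i, so lcm(v, c) | i. i = l, so lcm(v, c) | l.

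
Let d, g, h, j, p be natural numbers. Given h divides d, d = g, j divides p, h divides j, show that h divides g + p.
Because d = g and h divides d, h divides g. h divides j and j divides p, thus h divides p. Since h divides g, h divides g + p.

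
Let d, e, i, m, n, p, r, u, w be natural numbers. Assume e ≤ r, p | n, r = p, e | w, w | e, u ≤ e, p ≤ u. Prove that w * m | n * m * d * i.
Because p ≤ u and u ≤ e, p ≤ e. r = p and e ≤ r, therefore e ≤ p. p ≤ e, so p = e. e | w and w | e, thus e = w. From p = e, p = w. p | n, so w | n. Then w * m | n * m. Then w * m | n * m * d. Then w * m | n * m * d * i.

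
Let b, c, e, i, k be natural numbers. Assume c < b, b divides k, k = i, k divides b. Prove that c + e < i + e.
Since b divides k and k divides b, b = k. c < b, so c < k. Because k = i, c < i. Then c + e < i + e.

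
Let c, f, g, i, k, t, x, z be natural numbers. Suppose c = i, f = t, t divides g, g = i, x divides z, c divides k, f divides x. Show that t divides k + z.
g = i and t divides g, thus t divides i. Because c = i and c divides k, i divides k. Since t divides i, t divides k. f divides x and x divides z, hence f divides z. From f = t, t divides z. t divides k, so t divides k + z.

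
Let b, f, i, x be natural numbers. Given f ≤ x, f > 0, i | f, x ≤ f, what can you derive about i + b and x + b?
i + b ≤ x + b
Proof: Since f ≤ x and x ≤ f, f = x. Because i | f and f > 0, i ≤ f. Since f = x, i ≤ x. Then i + b ≤ x + b.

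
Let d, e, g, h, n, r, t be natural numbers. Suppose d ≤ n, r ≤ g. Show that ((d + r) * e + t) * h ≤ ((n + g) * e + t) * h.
Since d ≤ n and r ≤ g, d + r ≤ n + g. By multiplying by a non-negative, (d + r) * e ≤ (n + g) * e. Then (d + r) * e + t ≤ (n + g) * e + t. By multiplying by a non-negative, ((d + r) * e + t) * h ≤ ((n + g) * e + t) * h.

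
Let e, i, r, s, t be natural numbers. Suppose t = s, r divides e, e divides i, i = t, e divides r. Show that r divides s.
e divides r and r divides e, thus e = r. i = t and e divides i, thus e divides t. Because t = s, e divides s. Since e = r, r divides s.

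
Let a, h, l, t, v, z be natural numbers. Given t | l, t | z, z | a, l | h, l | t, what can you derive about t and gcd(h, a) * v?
t | gcd(h, a) * v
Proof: Because l | t and t | l, l = t. Because l | h, t | h. t | z and z | a, thus t | a. t | h, so t | gcd(h, a). Then t | gcd(h, a) * v.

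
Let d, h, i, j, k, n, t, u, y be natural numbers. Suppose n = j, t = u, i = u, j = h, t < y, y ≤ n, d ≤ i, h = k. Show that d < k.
From i = u and d ≤ i, d ≤ u. Because n = j and j = h, n = h. Because h = k, n = k. Because t = u and t < y, u < y. Since y ≤ n, u < n. n = k, so u < k. Since d ≤ u, d < k.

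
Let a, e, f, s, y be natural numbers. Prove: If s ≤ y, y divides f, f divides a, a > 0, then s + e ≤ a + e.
y divides f and f divides a, therefore y divides a. a > 0, so y ≤ a. Since s ≤ y, s ≤ a. Then s + e ≤ a + e.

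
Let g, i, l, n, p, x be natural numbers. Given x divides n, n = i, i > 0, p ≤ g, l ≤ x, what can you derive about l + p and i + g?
l + p ≤ i + g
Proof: From n = i and x divides n, x divides i. i > 0, so x ≤ i. l ≤ x, so l ≤ i. Since p ≤ g, l + p ≤ i + g.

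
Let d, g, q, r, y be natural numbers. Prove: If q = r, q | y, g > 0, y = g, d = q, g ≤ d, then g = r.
d = q and g ≤ d, so g ≤ q. From y = g and q | y, q | g. Since g > 0, q ≤ g. g ≤ q, so g = q. From q = r, g = r.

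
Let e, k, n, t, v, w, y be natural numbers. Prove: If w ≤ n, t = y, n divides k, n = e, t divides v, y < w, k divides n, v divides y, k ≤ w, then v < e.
k divides n and n divides k, so k = n. k ≤ w, so n ≤ w. w ≤ n, so w = n. Because n = e, w = e. Since t = y and t divides v, y divides v. Since v divides y, y = v. Since y < w, v < w. w = e, so v < e.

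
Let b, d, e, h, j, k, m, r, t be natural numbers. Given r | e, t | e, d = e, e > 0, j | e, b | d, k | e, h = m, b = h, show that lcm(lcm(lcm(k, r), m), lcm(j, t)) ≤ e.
Because k | e and r | e, lcm(k, r) | e. b = h and b | d, therefore h | d. Since h = m, m | d. Since d = e, m | e. lcm(k, r) | e, so lcm(lcm(k, r), m) | e. j | e and t | e, thus lcm(j, t) | e. lcm(lcm(k, r), m) | e, so lcm(lcm(lcm(k, r), m), lcm(j, t)) | e. e > 0, so lcm(lcm(lcm(k, r), m), lcm(j, t)) ≤ e.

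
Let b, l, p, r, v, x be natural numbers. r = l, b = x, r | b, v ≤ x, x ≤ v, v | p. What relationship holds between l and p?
l | p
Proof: b = x and r | b, therefore r | x. From r = l, l | x. v ≤ x and x ≤ v, so v = x. Since v | p, x | p. Since l | x, l | p.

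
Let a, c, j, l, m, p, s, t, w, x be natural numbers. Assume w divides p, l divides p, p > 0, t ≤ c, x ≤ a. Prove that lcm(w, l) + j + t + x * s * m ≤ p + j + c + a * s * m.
From w divides p and l divides p, lcm(w, l) divides p. Since p > 0, lcm(w, l) ≤ p. Then lcm(w, l) + j ≤ p + j. Since t ≤ c, lcm(w, l) + j + t ≤ p + j + c. Because x ≤ a, by multiplying by a non-negative, x * s ≤ a * s. By multiplying by a non-negative, x * s * m ≤ a * s * m. lcm(w, l) + j + t ≤ p + j + c, so lcm(w, l) + j + t + x * s * m ≤ p + j + c + a * s * m.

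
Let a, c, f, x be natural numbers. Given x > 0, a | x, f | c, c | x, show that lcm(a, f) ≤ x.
f | c and c | x, thus f | x. a | x, so lcm(a, f) | x. x > 0, so lcm(a, f) ≤ x.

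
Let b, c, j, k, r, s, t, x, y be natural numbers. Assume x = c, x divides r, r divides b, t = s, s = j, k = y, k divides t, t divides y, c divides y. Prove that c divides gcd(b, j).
Because x divides r and r divides b, x divides b. x = c, so c divides b. From t = s and s = j, t = j. Because k = y and k divides t, y divides t. Since t divides y, y = t. Since c divides y, c divides t. Since t = j, c divides j. c divides b, so c divides gcd(b, j).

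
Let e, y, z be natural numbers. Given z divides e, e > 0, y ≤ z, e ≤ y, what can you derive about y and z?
y = z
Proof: Since z divides e and e > 0, z ≤ e. Since e ≤ y, z ≤ y. Since y ≤ z, z = y. Then y = z.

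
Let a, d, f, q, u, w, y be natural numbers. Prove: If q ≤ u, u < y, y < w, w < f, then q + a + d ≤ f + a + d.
Because q ≤ u and u < y, q < y. Since y < w, q < w. w < f, so q < f. Then q + a < f + a. Then q + a + d < f + a + d. Then q + a + d ≤ f + a + d.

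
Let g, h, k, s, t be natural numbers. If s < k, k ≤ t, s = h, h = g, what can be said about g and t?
g < t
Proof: s = h and h = g, hence s = g. Since s < k and k ≤ t, s < t. s = g, so g < t.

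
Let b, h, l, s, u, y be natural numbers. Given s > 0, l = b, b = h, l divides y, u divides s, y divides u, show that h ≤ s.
l = b and b = h, hence l = h. y divides u and u divides s, thus y divides s. l divides y, so l divides s. Because s > 0, l ≤ s. Since l = h, h ≤ s.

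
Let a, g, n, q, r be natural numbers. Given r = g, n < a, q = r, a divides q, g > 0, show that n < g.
Because q = r and r = g, q = g. a divides q, so a divides g. Since g > 0, a ≤ g. n < a, so n < g.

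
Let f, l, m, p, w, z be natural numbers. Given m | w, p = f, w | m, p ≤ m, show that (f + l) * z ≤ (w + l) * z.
m | w and w | m, hence m = w. p = f and p ≤ m, thus f ≤ m. Since m = w, f ≤ w. Then f + l ≤ w + l. Then (f + l) * z ≤ (w + l) * z.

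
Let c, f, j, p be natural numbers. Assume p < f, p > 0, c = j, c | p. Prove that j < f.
c | p and p > 0, thus c ≤ p. c = j, so j ≤ p. Since p < f, j < f.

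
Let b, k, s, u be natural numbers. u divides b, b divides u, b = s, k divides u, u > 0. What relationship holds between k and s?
k ≤ s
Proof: u divides b and b divides u, hence u = b. Because b = s, u = s. k divides u and u > 0, thus k ≤ u. From u = s, k ≤ s.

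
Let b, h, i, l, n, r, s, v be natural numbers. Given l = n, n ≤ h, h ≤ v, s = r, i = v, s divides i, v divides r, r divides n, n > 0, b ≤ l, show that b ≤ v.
n ≤ h and h ≤ v, so n ≤ v. i = v and s divides i, therefore s divides v. s = r, so r divides v. Since v divides r, r = v. r divides n and n > 0, thus r ≤ n. Since r = v, v ≤ n. n ≤ v, so n = v. Since l = n, l = v. Since b ≤ l, b ≤ v.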